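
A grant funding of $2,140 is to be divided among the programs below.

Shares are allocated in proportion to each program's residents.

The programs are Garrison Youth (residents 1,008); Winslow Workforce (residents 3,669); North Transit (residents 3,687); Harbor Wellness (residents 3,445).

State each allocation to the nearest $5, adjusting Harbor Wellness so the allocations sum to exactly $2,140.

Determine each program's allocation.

Residents total: 11,809.
Proportional shares: Garrison Youth 1,008/11,809 × $2,140 = 182.67; Winslow Workforce 3,669/11,809 × $2,140 = 664.89; North Transit 3,687/11,809 × $2,140 = 668.15; Harbor Wellness 3,445/11,809 × $2,140 = 624.30.
After rounding ($5): Garrison Youth $185; Winslow Workforce $665; North Transit $670; Harbor Wellness $625. Sum = $2,145.
Difference $2,140 − $2,145 = −$5 applied to Harbor Wellness: Harbor Wellness becomes $620.

Garrison Youth: $185; Winslow Workforce: $665; North Transit: $670; Harbor Wellness: $620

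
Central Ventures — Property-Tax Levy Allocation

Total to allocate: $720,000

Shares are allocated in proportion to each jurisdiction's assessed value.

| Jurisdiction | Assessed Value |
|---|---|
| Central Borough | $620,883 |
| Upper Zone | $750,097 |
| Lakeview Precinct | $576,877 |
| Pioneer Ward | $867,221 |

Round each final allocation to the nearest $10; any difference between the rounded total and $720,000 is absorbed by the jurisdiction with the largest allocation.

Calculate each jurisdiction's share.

Central Borough: $158,800; Upper Zone: $191,850; Lakeview Precinct: $147,550; Pioneer Ward: $221,800

Sum of assessed value: 2,815,078.
Unrounded shares: Central Borough 620,883/2,815,078 × $720,000 = 158,800.49; Upper Zone 750,097/2,815,078 × $720,000 = 191,848.98; Lakeview Precinct 576,877/2,815,078 × $720,000 = 147,545.27; Pioneer Ward 867,221/2,815,078 × $720,000 = 221,805.26.
Rounded to nearest $10: Central Borough $158,800; Upper Zone $191,850; Lakeview Precinct $147,550; Pioneer Ward $221,810. Sum = $720,010.
Difference $720,000 − $720,010 = −$10 applied to largest allocation (Pioneer Ward): Pioneer Ward becomes $221,800.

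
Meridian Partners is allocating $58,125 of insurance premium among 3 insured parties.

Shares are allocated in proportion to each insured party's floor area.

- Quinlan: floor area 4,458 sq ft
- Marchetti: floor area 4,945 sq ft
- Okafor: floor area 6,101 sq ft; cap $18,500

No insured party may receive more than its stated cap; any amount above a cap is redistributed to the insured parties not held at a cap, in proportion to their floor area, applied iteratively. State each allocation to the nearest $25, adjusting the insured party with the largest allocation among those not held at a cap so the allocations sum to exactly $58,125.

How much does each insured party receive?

Quinlan: $18,775; Marchetti: $20,850; Okafor: $18,500

Total floor area = 15,504.
Pro-rata shares before constraints: Quinlan 16,713.19; Marchetti 18,538.97; Okafor 22,872.85.
Held at cap: Okafor ($18,500); residual $39,625 reallocated over remaining floor area 9,403.
Redistributed shares: Quinlan 18,786.37 → $18,775; Marchetti 20,838.63 → $20,850.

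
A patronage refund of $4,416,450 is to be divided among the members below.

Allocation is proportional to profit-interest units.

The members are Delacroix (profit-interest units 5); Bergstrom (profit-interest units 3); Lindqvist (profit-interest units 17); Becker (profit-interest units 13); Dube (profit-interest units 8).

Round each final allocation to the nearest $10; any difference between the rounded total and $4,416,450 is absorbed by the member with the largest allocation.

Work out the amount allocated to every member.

Delacroix: $480,050 · Bergstrom: $288,030 · Lindqvist: $1,632,160 · Becker: $1,248,130 · Dube: $768,080

Profit-interest units total: 46.
Pro-rata amounts: Delacroix 5/46 × $4,416,450 = 480,048.91; Bergstrom 3/46 × $4,416,450 = 288,029.35; Lindqvist 17/46 × $4,416,450 = 1,632,166.30; Becker 13/46 × $4,416,450 = 1,248,127.17; Dube 8/46 × $4,416,450 = 768,078.26.
After rounding ($10): Delacroix $480,050; Bergstrom $288,030; Lindqvist $1,632,170; Becker $1,248,130; Dube $768,080. Sum = $4,416,460.
Difference $4,416,450 − $4,416,460 = −$10 applied to largest allocation (Lindqvist): Lindqvist becomes $1,632,160.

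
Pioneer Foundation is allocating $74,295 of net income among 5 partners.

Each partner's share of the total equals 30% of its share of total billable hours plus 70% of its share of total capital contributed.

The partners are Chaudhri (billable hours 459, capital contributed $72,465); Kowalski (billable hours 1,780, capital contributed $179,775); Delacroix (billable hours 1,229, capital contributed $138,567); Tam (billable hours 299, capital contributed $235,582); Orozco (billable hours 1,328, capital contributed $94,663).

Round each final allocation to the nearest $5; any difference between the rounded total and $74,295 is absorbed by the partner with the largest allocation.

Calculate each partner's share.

Billable hours total 5,095; capital contributed total 721,052.
Blended shares (30% billable hours + 70% capital contributed): Chaudhri 0.0974; Kowalski 0.2793; Delacroix 0.2069; Tam 0.2463; Orozco 0.1701.
Unrounded shares: Chaudhri 7,234.53; Kowalski 20,753.19; Delacroix 15,370.63; Tam 18,299.56; Orozco 12,637.10.
After rounding ($5): Chaudhri $7,235; Kowalski $20,755; Delacroix $15,370; Tam $18,300; Orozco $12,635. Sum = $74,295.
Sum already equals the total — no adjustment.

Chaudhri: $7,235; Kowalski: $20,755; Delacroix: $15,370; Tam: $18,300; Orozco: $12,635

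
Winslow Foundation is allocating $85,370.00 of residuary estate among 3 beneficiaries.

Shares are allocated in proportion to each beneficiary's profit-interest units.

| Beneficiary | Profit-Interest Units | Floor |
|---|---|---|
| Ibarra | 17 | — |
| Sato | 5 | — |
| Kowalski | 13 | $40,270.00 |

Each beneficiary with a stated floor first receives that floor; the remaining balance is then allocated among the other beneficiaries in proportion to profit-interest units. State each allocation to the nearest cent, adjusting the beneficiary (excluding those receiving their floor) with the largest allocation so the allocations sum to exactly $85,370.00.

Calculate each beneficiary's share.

Minimums first: Kowalski $40,270.00. Remaining pool $45,100.00.
Remaining pool split over remaining profit-interest units 22: Ibarra 34,850.0000 → $34,850.00; Sato 10,250.0000 → $10,250.00.

Ibarra: $34,850.00 · Sato: $10,250.00 · Kowalski: $40,270.00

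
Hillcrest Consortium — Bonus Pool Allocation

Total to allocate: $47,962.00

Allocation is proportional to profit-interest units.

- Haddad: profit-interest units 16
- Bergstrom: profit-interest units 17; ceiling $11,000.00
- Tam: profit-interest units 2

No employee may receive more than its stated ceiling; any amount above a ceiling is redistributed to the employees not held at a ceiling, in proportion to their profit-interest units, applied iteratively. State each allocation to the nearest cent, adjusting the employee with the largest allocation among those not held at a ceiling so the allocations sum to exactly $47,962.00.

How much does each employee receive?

Total profit-interest units = 35.
Pro-rata shares before constraints: Haddad 21,925.4857; Bergstrom 23,295.8286; Tam 2,740.6857.
Capped: Bergstrom ($11,000.00); remaining pool $36,962.00 reallocated over remaining profit-interest units 18.
Remaining shares: Haddad 32,855.1111 → $32,855.11; Tam 4,106.8889 → $4,106.89.

Haddad: $32,855.11 · Bergstrom: $11,000.00 · Tam: $4,106.89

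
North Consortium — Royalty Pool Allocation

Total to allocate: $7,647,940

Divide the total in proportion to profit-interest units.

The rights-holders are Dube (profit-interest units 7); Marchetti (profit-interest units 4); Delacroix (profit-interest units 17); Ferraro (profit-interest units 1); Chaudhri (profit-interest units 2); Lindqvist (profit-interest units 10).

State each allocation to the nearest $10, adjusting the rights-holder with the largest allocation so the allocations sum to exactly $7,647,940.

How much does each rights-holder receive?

Dube: $1,305,750 · Marchetti: $746,140 · Delacroix: $3,171,090 · Ferraro: $186,540 · Chaudhri: $373,070 · Lindqvist: $1,865,350

Sum of profit-interest units: 41.
Proportional shares: Dube 7/41 × $7,647,940 = 1,305,745.85; Marchetti 4/41 × $7,647,940 = 746,140.49; Delacroix 17/41 × $7,647,940 = 3,171,097.07; Ferraro 1/41 × $7,647,940 = 186,535.12; Chaudhri 2/41 × $7,647,940 = 373,070.24; Lindqvist 10/41 × $7,647,940 = 1,865,351.22.
At nearest $10: Dube $1,305,750; Marchetti $746,140; Delacroix $3,171,100; Ferraro $186,540; Chaudhri $373,070; Lindqvist $1,865,350. Sum = $7,647,950.
Difference $7,647,940 − $7,647,950 = −$10 applied to largest allocation (Delacroix): Delacroix becomes $3,171,090.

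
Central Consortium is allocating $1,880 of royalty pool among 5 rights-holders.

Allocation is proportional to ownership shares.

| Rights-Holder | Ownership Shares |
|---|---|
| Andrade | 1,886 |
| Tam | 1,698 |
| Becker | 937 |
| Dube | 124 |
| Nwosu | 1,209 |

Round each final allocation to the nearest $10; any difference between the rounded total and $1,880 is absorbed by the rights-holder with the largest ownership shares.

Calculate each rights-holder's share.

Sum of ownership shares: 5,854.
Raw shares: Andrade 1,886/5,854 × $1,880 = 605.69; Tam 1,698/5,854 × $1,880 = 545.31; Becker 937/5,854 × $1,880 = 300.92; Dube 124/5,854 × $1,880 = 39.82; Nwosu 1,209/5,854 × $1,880 = 388.27.
After rounding ($10): Andrade $610; Tam $550; Becker $300; Dube $40; Nwosu $390. Sum = $1,890.
Difference $1,880 − $1,890 = −$10 applied to largest ownership shares (Andrade): Andrade becomes $600.

Andrade: $600; Tam: $550; Becker: $300; Dube: $40; Nwosu: $390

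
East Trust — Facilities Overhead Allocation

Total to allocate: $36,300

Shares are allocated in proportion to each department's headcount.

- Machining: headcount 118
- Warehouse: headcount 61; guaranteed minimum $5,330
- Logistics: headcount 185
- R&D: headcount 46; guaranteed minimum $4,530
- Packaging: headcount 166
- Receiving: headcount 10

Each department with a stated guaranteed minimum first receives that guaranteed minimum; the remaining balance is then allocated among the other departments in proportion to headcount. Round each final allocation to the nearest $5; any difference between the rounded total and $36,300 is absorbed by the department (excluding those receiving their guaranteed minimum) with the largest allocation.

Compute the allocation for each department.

Machining: $6,515 | Warehouse: $5,330 | Logistics: $10,210 | R&D: $4,530 | Packaging: $9,165 | Receiving: $550

Fund the minimums — Warehouse $5,330; R&D $4,530. Residual $26,440.
Residual split over remaining headcount 479: Machining 6,513.40 → $6,515; Logistics 10,211.69 → $10,210; Packaging 9,162.92 → $9,165; Receiving 551.98 → $550.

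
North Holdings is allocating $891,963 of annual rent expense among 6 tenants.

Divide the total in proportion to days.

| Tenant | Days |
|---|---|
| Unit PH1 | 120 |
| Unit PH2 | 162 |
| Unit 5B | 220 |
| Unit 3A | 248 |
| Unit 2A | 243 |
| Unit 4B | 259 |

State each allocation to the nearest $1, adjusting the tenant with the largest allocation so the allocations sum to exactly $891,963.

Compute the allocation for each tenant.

Days total: 1,252.
Pro-rata amounts: Unit PH1 120/1,252 × $891,963 = 85,491.66; Unit PH2 162/1,252 × $891,963 = 115,413.74; Unit 5B 220/1,252 × $891,963 = 156,734.71; Unit 3A 248/1,252 × $891,963 = 176,682.77; Unit 2A 243/1,252 × $891,963 = 173,120.61; Unit 4B 259/1,252 × $891,963 = 184,519.502.
After rounding ($1): Unit PH1 $85,492; Unit PH2 $115,414; Unit 5B $156,735; Unit 3A $176,683; Unit 2A $173,121; Unit 4B $184,520. Sum = $891,965.
Difference $891,963 − $891,965 = −$2 applied to largest allocation (Unit 4B): Unit 4B becomes $184,518.

Unit PH1: $85,492 | Unit PH2: $115,414 | Unit 5B: $156,735 | Unit 3A: $176,683 | Unit 2A: $173,121 | Unit 4B: $184,518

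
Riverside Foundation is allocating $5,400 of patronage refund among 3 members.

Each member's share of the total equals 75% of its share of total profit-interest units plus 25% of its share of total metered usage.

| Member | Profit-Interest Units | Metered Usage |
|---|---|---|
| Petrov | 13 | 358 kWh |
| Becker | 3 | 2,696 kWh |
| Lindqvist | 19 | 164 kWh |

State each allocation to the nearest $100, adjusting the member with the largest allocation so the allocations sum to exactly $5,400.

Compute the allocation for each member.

Totals — profit-interest units 35, metered usage 3,218.
Combined weights (75% profit-interest units + 25% metered usage): Petrov 0.3064; Becker 0.2737; Lindqvist 0.4199.
Unrounded shares: Petrov 1,654.47; Becker 1,478.16; Lindqvist 2,267.37.
After rounding ($100): Petrov $1,700; Becker $1,500; Lindqvist $2,300. Sum = $5,500.
Difference $5,400 − $5,500 = −$100 applied to largest allocation (Lindqvist): Lindqvist becomes $2,200.

Petrov: $1,700 | Becker: $1,500 | Lindqvist: $2,200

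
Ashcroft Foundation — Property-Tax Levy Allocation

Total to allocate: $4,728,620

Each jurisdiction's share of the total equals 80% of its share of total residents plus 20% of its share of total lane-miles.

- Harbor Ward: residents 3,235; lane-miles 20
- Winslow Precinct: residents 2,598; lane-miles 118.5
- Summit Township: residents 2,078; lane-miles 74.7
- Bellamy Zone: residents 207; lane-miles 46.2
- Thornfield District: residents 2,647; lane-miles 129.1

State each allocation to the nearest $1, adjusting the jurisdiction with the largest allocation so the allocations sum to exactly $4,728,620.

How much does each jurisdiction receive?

Harbor Ward: $1,185,487 · Winslow Precinct: $1,201,419 · Summit Township: $912,066 · Bellamy Zone: $185,206 · Thornfield District: $1,244,442

Residents total 10,765; lane-miles total 388.5.
Combined weights (80% residents + 20% lane-miles): Harbor Ward 0.2507; Winslow Precinct 0.2541; Summit Township 0.1929; Bellamy Zone 0.0392; Thornfield District 0.2632.
Pro-rata amounts: Harbor Ward 1,185,487.46; Winslow Precinct 1,201,419.38; Summit Township 912,065.59; Bellamy Zone 185,205.72; Thornfield District 1,244,441.86.
At nearest $1: Harbor Ward $1,185,487; Winslow Precinct $1,201,419; Summit Township $912,066; Bellamy Zone $185,206; Thornfield District $1,244,442. Sum = $4,728,620.
Sum already equals the total — no adjustment.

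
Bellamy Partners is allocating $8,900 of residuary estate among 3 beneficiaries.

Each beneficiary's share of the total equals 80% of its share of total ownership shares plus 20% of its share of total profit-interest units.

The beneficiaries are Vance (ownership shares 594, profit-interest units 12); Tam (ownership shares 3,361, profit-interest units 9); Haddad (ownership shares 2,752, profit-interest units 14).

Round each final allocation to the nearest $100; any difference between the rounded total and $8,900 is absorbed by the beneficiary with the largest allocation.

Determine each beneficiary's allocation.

Ownership shares total 6,707; profit-interest units total 35.
Composite weights (80% ownership shares + 20% profit-interest units): Vance 0.1394; Tam 0.4523; Haddad 0.4083.
Raw shares: Vance 1,240.86; Tam 4,025.68; Haddad 3,633.46.
At nearest $100: Vance $1,200; Tam $4,000; Haddad $3,600. Sum = $8,800.
Difference $8,900 − $8,800 = +$100 applied to largest allocation (Tam): Tam becomes $4,100.

Vance: $1,200 · Tam: $4,100 · Haddad: $3,600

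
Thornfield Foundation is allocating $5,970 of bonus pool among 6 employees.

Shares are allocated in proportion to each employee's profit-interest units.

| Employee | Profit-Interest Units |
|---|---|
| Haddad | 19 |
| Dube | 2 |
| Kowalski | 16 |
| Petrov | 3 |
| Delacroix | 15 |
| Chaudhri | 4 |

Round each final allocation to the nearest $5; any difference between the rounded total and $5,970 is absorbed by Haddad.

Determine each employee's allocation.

Profit-interest units total: 59.
Pro-rata amounts: Haddad 19/59 × $5,970 = 1,922.54; Dube 2/59 × $5,970 = 202.37; Kowalski 16/59 × $5,970 = 1,618.98; Petrov 3/59 × $5,970 = 303.56; Delacroix 15/59 × $5,970 = 1,517.80; Chaudhri 4/59 × $5,970 = 404.75.
After rounding ($5): Haddad $1,925; Dube $200; Kowalski $1,620; Petrov $305; Delacroix $1,520; Chaudhri $405. Sum = $5,975.
Difference $5,970 − $5,975 = −$5 applied to Haddad: Haddad becomes $1,920.

Haddad: $1,920 · Dube: $200 · Kowalski: $1,620 · Petrov: $305 · Delacroix: $1,520 · Chaudhri: $405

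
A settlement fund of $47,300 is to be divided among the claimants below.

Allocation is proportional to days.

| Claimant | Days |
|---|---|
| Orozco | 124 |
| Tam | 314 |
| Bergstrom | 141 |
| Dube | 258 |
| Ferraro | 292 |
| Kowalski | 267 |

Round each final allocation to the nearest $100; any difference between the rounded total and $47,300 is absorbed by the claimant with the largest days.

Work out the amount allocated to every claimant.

Days total: 124 + 314 + 141 + 258 + 292 + 267 = 1,396.
Unrounded shares: Orozco 4,201.43; Tam 10,639.11; Bergstrom 4,777.44; Dube 8,741.69; Ferraro 9,893.70; Kowalski 9,046.63.
After rounding ($100): Orozco $4,200; Tam $10,600; Bergstrom $4,800; Dube $8,700; Ferraro $9,900; Kowalski $9,000. Sum = $47,200.
Difference $47,300 − $47,200 = +$100 applied to largest days (Tam): Tam becomes $10,700.

Orozco: $4,200 · Tam: $10,700 · Bergstrom: $4,800 · Dube: $8,700 · Ferraro: $9,900 · Kowalski: $9,000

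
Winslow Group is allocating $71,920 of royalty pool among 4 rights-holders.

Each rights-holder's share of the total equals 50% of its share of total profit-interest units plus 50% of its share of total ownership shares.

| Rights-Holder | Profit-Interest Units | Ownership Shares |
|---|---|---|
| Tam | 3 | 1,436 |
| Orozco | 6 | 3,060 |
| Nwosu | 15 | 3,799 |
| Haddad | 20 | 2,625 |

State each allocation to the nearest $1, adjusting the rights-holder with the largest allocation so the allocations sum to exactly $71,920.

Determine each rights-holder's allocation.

Tam: $7,181; Orozco: $14,980; Nwosu: $24,769; Haddad: $24,990

Profit-interest units total 44; ownership shares total 10,920.
Blended shares (50% profit-interest units + 50% ownership shares): Tam 0.0998; Orozco 0.2083; Nwosu 0.3444; Haddad 0.3475.
Pro-rata amounts: Tam 7,180.62; Orozco 14,980.34; Nwosu 24,769.35; Haddad 24,989.69.
Rounded to nearest $1: Tam $7,181; Orozco $14,980; Nwosu $24,769; Haddad $24,990. Sum = $71,920.
No rounding difference to absorb.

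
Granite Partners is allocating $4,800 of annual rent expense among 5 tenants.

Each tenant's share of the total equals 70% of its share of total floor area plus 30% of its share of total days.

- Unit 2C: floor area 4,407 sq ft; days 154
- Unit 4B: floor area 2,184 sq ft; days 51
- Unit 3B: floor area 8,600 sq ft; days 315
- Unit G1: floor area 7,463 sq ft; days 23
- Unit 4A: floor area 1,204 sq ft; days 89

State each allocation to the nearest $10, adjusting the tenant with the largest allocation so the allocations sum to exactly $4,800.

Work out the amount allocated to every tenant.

Unit 2C: $970; Unit 4B: $420; Unit 3B: $1,940; Unit G1: $1,100; Unit 4A: $370

Totals — floor area 23,858, days 632.
Blended shares (70% floor area + 30% days): Unit 2C 0.2024; Unit 4B 0.0883; Unit 3B 0.4019; Unit G1 0.2299; Unit 4A 0.0776.
Unrounded shares: Unit 2C 971.54; Unit 4B 423.78; Unit 3B 1,928.89; Unit G1 1,103.44; Unit 4A 372.35.
At nearest $10: Unit 2C $970; Unit 4B $420; Unit 3B $1,930; Unit G1 $1,100; Unit 4A $370. Sum = $4,790.
Difference $4,800 − $4,790 = +$10 applied to largest allocation (Unit 3B): Unit 3B becomes $1,940.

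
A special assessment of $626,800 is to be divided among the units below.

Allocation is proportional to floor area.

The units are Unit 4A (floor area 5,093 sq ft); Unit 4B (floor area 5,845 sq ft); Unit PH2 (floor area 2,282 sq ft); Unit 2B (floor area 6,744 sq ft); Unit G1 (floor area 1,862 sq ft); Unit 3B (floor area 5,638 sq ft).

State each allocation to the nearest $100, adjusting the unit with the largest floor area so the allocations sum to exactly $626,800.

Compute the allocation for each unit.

Unit 4A: $116,200 · Unit 4B: $133,400 · Unit PH2: $52,100 · Unit 2B: $153,900 · Unit G1: $42,500 · Unit 3B: $128,700

Sum of floor area: 5,093 + 5,845 + 2,282 + 6,744 + 1,862 + 5,638 = 27,464.
Raw shares: Unit 4A 116,235.52; Unit 4B 133,398.12; Unit PH2 52,081.18; Unit 2B 153,915.64; Unit G1 42,495.69; Unit 3B 128,673.84.
Rounded to nearest $100: Unit 4A $116,200; Unit 4B $133,400; Unit PH2 $52,100; Unit 2B $153,900; Unit G1 $42,500; Unit 3B $128,700. Sum = $626,800.
Rounded total matches; no reconciliation needed.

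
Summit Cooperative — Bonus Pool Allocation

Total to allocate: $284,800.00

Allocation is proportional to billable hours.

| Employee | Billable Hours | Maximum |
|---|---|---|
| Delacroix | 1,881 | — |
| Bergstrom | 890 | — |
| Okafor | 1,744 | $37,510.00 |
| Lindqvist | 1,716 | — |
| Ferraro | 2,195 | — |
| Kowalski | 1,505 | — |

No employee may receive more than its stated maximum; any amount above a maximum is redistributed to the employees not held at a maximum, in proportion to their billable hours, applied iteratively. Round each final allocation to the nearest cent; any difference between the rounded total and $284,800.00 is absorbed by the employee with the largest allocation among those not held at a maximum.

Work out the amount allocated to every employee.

Delacroix: $56,815.99 | Bergstrom: $26,882.63 | Okafor: $37,510.00 | Lindqvist: $51,832.13 | Ferraro: $66,300.42 | Kowalski: $45,458.83

Billable hours total: 9,931.
Unconstrained shares: Delacroix 53,943.0873; Bergstrom 25,523.3108; Okafor 50,014.2181; Lindqvist 49,211.2375; Ferraro 62,947.9408; Kowalski 43,160.2054.
Capped: Okafor ($37,510.00); remaining pool $247,290.00 reallocated over remaining billable hours 8,187.
Remaining shares: Delacroix 56,815.9875 → $56,815.99; Bergstrom 26,882.6310 → $26,882.63; Lindqvist 51,832.1290 → $51,832.13; Ferraro 66,300.4214 → $66,300.42; Kowalski 45,458.8311 → $45,458.83.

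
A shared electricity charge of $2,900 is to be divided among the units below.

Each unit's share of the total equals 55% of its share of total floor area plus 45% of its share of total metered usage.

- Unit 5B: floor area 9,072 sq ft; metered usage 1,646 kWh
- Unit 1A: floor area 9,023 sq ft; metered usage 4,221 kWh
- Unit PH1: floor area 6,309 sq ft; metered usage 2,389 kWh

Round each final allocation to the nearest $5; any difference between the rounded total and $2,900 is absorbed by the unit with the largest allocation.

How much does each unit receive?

Unit 5B: $855; Unit 1A: $1,255; Unit PH1: $790

Floor area total 24,404; metered usage total 8,256.
Combined weights (55% floor area + 45% metered usage): Unit 5B 0.2942; Unit 1A 0.4334; Unit PH1 0.2724.
Raw shares: Unit 5B 853.11; Unit 1A 1,256.93; Unit PH1 789.97.
At nearest $5: Unit 5B $855; Unit 1A $1,255; Unit PH1 $790. Sum = $2,900.
Rounded total matches; no reconciliation needed.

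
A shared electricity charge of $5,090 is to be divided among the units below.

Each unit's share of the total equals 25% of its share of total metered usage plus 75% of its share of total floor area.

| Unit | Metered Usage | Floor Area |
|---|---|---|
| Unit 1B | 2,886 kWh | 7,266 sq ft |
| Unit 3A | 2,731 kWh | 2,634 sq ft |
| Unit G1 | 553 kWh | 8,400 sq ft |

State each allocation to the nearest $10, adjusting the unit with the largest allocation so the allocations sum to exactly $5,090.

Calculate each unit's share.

Unit 1B: $2,110; Unit 3A: $1,110; Unit G1: $1,870

Totals — metered usage 6,170, floor area 18,300.
Blended shares (25% metered usage + 75% floor area): Unit 1B 0.4147; Unit 3A 0.2186; Unit G1 0.3667.
Proportional shares: Unit 1B 2,110.94; Unit 3A 1,112.71; Unit G1 1,866.35.
After rounding ($10): Unit 1B $2,110; Unit 3A $1,110; Unit G1 $1,870. Sum = $5,090.
Sum already equals the total — no adjustment.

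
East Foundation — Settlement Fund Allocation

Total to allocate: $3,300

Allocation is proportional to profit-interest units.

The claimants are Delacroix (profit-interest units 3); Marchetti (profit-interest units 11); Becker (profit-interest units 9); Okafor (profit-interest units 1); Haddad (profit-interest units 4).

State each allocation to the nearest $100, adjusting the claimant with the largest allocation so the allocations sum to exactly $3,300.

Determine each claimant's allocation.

Sum of profit-interest units: 28.
Raw shares: Delacroix 3/28 × $3,300 = 353.57; Marchetti 11/28 × $3,300 = 1,296.43; Becker 9/28 × $3,300 = 1,060.71; Okafor 1/28 × $3,300 = 117.86; Haddad 4/28 × $3,300 = 471.43.
After rounding ($100): Delacroix $400; Marchetti $1,300; Becker $1,100; Okafor $100; Haddad $500. Sum = $3,400.
Difference $3,300 − $3,400 = −$100 applied to largest allocation (Marchetti): Marchetti becomes $1,200.

Delacroix: $400 | Marchetti: $1,200 | Becker: $1,100 | Okafor: $100 | Haddad: $500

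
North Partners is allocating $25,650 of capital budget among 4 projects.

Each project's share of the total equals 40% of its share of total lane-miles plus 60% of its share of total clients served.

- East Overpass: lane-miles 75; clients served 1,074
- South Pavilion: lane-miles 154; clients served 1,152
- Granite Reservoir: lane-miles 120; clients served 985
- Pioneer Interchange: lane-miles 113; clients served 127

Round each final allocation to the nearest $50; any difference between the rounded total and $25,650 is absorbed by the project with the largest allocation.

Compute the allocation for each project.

East Overpass: $6,600; South Pavilion: $8,750; Granite Reservoir: $7,200; Pioneer Interchange: $3,100

Totals — lane-miles 462, clients served 3,338.
Blended shares (40% lane-miles + 60% clients served): East Overpass 0.2580; South Pavilion 0.3404; Granite Reservoir 0.2809; Pioneer Interchange 0.1207.
Unrounded shares: East Overpass 6,617.31; South Pavilion 8,731.35; Granite Reservoir 7,206.32; Pioneer Interchange 3,095.02.
After rounding ($50): East Overpass $6,600; South Pavilion $8,750; Granite Reservoir $7,200; Pioneer Interchange $3,100. Sum = $25,650.
Rounded total matches; no reconciliation needed.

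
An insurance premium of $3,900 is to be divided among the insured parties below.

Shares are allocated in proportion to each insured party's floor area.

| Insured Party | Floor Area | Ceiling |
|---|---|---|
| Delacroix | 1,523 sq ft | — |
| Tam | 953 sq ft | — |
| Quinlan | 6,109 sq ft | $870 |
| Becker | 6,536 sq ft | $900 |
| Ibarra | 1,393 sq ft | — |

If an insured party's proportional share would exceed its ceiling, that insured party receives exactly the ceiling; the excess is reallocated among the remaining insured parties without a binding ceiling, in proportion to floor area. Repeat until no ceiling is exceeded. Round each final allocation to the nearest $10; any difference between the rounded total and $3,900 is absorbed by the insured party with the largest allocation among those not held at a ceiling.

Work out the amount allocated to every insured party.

Delacroix: $840 | Tam: $520 | Quinlan: $870 | Becker: $900 | Ibarra: $770

Total floor area = 16,514.
Pro-rata shares before constraints: Delacroix 359.68; Tam 225.06; Quinlan 1,442.72; Becker 1,543.56; Ibarra 328.98.
Capped: Quinlan ($870), Becker ($900); remaining pool $2,130 reallocated over remaining floor area 3,869.
Shares after redistribution: Delacroix 838.46 → $840; Tam 524.65 → $520; Ibarra 766.89 → $770.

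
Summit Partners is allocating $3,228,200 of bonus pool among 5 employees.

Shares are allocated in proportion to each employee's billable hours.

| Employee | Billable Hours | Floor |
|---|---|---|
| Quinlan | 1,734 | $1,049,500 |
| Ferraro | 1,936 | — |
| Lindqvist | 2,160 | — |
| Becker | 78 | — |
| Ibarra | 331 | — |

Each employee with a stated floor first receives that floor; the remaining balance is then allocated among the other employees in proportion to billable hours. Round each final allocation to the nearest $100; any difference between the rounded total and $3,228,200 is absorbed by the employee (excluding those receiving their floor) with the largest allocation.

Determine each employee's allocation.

Guaranteed amounts: Quinlan $1,049,500. Residual $2,178,700.
Residual split over remaining billable hours 4,505: Ferraro 936,284.84 → $936,300; Lindqvist 1,044,615.32 → $1,044,600; Becker 37,722.22 → $37,700; Ibarra 160,077.62 → $160,100.

Quinlan: $1,049,500; Ferraro: $936,300; Lindqvist: $1,044,600; Becker: $37,700; Ibarra: $160,100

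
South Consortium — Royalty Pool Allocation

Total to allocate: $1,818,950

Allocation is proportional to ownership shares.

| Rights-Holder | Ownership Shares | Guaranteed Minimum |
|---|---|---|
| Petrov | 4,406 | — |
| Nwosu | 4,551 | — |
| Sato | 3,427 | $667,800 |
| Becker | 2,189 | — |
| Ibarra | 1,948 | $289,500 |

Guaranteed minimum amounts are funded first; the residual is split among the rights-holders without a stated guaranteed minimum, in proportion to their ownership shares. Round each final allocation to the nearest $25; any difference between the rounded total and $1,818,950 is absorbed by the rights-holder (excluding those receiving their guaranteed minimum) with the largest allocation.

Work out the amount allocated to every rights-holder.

Petrov: $340,600 | Nwosu: $351,825 | Sato: $667,800 | Becker: $169,225 | Ibarra: $289,500

Guaranteed amounts: Sato $667,800; Ibarra $289,500. Residual $861,650.
Residual split over remaining ownership shares 11,146: Petrov 340,609.18 → $340,600; Nwosu 351,818.51 → $351,825; Becker 169,222.31 → $169,225.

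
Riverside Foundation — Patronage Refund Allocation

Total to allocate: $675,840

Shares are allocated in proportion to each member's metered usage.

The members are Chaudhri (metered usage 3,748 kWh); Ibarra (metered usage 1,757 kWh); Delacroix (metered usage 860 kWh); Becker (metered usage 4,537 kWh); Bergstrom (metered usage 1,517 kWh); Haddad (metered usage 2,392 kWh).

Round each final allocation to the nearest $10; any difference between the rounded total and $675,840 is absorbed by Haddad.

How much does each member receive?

Combined metered usage = 14,811.
Proportional shares: Chaudhri 3,748/14,811 × $675,840 = 171,024.80; Ibarra 1,757/14,811 × $675,840 = 80,173.58; Delacroix 860/14,811 × $675,840 = 39,242.62; Becker 4,537/14,811 × $675,840 = 207,027.62; Bergstrom 1,517/14,811 × $675,840 = 69,222.15; Haddad 2,392/14,811 × $675,840 = 109,149.23.
At nearest $10: Chaudhri $171,020; Ibarra $80,170; Delacroix $39,240; Becker $207,030; Bergstrom $69,220; Haddad $109,150. Sum = $675,830.
Difference $675,840 − $675,830 = +$10 applied to Haddad: Haddad becomes $109,160.

Chaudhri: $171,020 | Ibarra: $80,170 | Delacroix: $39,240 | Becker: $207,030 | Bergstrom: $69,220 | Haddad: $109,160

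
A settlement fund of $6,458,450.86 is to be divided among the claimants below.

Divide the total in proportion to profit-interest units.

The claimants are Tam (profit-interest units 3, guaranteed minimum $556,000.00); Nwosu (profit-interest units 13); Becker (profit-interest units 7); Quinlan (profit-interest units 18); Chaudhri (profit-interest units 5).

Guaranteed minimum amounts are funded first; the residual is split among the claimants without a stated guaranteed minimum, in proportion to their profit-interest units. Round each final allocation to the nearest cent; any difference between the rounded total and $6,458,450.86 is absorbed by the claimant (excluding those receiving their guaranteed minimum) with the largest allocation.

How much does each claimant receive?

Minimums first: Tam $556,000.00. Residual $5,902,450.86.
Residual split over remaining profit-interest units 43: Nwosu 1,784,461.8879 → $1,784,461.89; Becker 960,864.0935 → $960,864.09; Quinlan 2,470,793.3833 → $2,470,793.38; Chaudhri 686,331.4953 → $686,331.50.

Tam: $556,000.00 | Nwosu: $1,784,461.89 | Becker: $960,864.09 | Quinlan: $2,470,793.38 | Chaudhri: $686,331.50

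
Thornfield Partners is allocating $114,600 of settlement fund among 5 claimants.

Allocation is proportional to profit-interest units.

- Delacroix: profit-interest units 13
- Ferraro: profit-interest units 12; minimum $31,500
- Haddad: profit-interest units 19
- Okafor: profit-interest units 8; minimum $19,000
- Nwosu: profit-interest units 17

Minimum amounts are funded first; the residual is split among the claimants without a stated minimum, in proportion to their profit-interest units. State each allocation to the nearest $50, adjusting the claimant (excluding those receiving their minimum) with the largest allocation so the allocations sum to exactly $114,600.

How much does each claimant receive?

Delacroix: $17,000 · Ferraro: $31,500 · Haddad: $24,850 · Okafor: $19,000 · Nwosu: $22,250

Minimums first: Ferraro $31,500; Okafor $19,000. Remaining pool $64,100.
Remaining pool split over remaining profit-interest units 49: Delacroix 17,006.12 → $17,000; Haddad 24,855.10 → $24,850; Nwosu 22,238.78 → $22,250.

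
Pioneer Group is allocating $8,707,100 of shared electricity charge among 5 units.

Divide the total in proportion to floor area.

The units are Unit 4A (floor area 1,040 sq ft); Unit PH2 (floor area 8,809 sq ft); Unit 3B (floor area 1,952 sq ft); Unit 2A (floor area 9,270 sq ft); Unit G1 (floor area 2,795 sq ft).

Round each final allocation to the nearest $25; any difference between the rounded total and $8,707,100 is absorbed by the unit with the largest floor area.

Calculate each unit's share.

Floor area total: 23,866.
Unrounded shares: Unit 4A 1,040/23,866 × $8,707,100 = 379,426.13; Unit PH2 8,809/23,866 × $8,707,100 = 3,213,812.28; Unit 3B 1,952/23,866 × $8,707,100 = 712,153.66; Unit 2A 9,270/23,866 × $8,707,100 = 3,382,000.21; Unit G1 2,795/23,866 × $8,707,100 = 1,019,707.72.
At nearest $25: Unit 4A $379,425; Unit PH2 $3,213,800; Unit 3B $712,150; Unit 2A $3,382,000; Unit G1 $1,019,700. Sum = $8,707,075.
Difference $8,707,100 − $8,707,075 = +$25 applied to largest floor area (Unit 2A): Unit 2A becomes $3,382,025.

Unit 4A: $379,425 | Unit PH2: $3,213,800 | Unit 3B: $712,150 | Unit 2A: $3,382,025 | Unit G1: $1,019,700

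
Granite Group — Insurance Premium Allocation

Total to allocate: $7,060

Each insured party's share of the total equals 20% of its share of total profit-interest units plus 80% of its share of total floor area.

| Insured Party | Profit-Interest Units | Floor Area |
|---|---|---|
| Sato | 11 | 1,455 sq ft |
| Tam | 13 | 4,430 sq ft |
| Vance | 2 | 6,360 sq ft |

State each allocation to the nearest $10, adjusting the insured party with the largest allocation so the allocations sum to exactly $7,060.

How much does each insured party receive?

Sato: $1,270 | Tam: $2,750 | Vance: $3,040

Profit-interest units total 26; floor area total 12,245.
Combined weights (20% profit-interest units + 80% floor area): Sato 0.1797; Tam 0.3894; Vance 0.4309.
Unrounded shares: Sato 1,268.50; Tam 2,749.34; Vance 3,042.16.
Rounded to nearest $10: Sato $1,270; Tam $2,750; Vance $3,040. Sum = $7,060.
No rounding difference to absorb.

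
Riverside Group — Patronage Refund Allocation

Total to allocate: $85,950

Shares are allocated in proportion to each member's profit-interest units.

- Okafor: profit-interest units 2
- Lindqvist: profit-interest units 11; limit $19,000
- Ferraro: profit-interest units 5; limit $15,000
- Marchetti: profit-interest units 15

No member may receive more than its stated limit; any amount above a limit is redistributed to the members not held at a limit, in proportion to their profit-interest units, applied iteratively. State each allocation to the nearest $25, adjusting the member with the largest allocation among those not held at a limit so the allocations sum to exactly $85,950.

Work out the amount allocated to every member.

Okafor: $6,100; Lindqvist: $19,000; Ferraro: $15,000; Marchetti: $45,850

Sum of profit-interest units: 33.
Pro-rata shares before constraints: Okafor 5,209.09; Lindqvist 28,650.00; Ferraro 13,022.73; Marchetti 39,068.18.
Held at cap: Lindqvist ($19,000); remaining pool $66,950 reallocated over remaining profit-interest units 22.
Held at cap: Ferraro ($15,000); remaining pool $51,950 reallocated over remaining profit-interest units 17.
Remaining shares: Okafor 6,111.76 → $6,100; Marchetti 45,838.24 → $45,850.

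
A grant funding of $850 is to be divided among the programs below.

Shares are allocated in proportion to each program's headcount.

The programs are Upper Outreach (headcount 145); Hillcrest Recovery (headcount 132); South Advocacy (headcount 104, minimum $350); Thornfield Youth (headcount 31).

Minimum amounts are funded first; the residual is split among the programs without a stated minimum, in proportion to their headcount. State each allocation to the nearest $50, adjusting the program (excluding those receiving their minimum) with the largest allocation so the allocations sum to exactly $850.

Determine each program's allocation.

Upper Outreach: $250; Hillcrest Recovery: $200; South Advocacy: $350; Thornfield Youth: $50

Guaranteed amounts: South Advocacy $350. Remaining pool $500.
Remaining pool split over remaining headcount 308: Upper Outreach 235.39 → $250; Hillcrest Recovery 214.29 → $200; Thornfield Youth 50.32 → $50.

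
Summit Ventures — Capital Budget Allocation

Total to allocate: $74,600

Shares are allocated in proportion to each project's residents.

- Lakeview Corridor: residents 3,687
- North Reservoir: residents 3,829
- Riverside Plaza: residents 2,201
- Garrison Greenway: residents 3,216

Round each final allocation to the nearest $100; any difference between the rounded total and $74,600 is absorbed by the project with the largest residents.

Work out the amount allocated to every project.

Total residents = 12,933.
Unrounded shares: Lakeview Corridor 3,687/12,933 × $74,600 = 21,267.32; North Reservoir 3,829/12,933 × $74,600 = 22,086.40; Riverside Plaza 2,201/12,933 × $74,600 = 12,695.79; Garrison Greenway 3,216/12,933 × $74,600 = 18,550.50.
Rounded to nearest $100: Lakeview Corridor $21,300; North Reservoir $22,100; Riverside Plaza $12,700; Garrison Greenway $18,600. Sum = $74,700.
Difference $74,600 − $74,700 = −$100 applied to largest residents (North Reservoir): North Reservoir becomes $22,000.

Lakeview Corridor: $21,300 | North Reservoir: $22,000 | Riverside Plaza: $12,700 | Garrison Greenway: $18,600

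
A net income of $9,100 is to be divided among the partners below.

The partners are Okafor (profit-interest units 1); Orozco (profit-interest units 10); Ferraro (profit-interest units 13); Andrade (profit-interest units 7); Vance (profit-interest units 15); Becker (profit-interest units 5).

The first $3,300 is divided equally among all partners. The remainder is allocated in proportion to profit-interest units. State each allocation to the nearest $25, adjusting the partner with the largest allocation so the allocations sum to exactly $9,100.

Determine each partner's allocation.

First tranche $3,300 split equally: $550 each.
Remainder $5,800 by profit-interest units (total 51): Okafor 113.73 → $125; Orozco 1,137.25 → $1,125; Ferraro 1,478.43 → $1,475; Andrade 796.08 → $800; Vance 1,705.88 → $1,700; Becker 568.63 → $575.
Totals: Okafor $550 + $125 = $675; Orozco $550 + $1,125 = $1,675; Ferraro $550 + $1,475 = $2,025; Andrade $550 + $800 = $1,350; Vance $550 + $1,700 = $2,250; Becker $550 + $575 = $1,125.

Okafor: $675 | Orozco: $1,675 | Ferraro: $2,025 | Andrade: $1,350 | Vance: $2,250 | Becker: $1,125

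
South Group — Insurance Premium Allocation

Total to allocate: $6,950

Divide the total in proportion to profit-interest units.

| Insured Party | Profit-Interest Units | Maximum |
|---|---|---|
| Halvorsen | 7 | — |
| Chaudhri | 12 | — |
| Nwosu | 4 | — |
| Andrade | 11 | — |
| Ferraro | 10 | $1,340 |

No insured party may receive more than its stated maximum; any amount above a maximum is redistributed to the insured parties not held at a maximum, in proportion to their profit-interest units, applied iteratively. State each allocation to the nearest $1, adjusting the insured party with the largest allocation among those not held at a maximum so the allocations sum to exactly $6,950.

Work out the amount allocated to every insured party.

Halvorsen: $1,155 · Chaudhri: $1,980 · Nwosu: $660 · Andrade: $1,815 · Ferraro: $1,340

Profit-interest units total: 44.
Proportional shares (ignoring caps): Halvorsen 1,105.68; Chaudhri 1,895.45; Nwosu 631.82; Andrade 1,737.50; Ferraro 1,579.55.
Cap binds for Ferraro ($1,340); remaining pool $5,610 reallocated over remaining profit-interest units 34.
Remaining shares: Halvorsen 1,155.00 → $1,155; Chaudhri 1,980.00 → $1,980; Nwosu 660.00 → $660; Andrade 1,815.00 → $1,815.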